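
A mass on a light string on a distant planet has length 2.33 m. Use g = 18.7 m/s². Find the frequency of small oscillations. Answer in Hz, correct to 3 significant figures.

T = 2π√(L/g) = 2π√(2.33/18.7) = 2.218 s, so f = 1/T = 0.451 Hz.

0.451 Hz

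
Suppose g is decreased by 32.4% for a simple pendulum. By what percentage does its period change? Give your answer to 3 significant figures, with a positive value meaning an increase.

21.6%

T ∝ 1/√g, so T'/T = 1/√(0.6760) = 1.216.
Percentage change in T = (1.216 − 1) × 100% = 21.6%.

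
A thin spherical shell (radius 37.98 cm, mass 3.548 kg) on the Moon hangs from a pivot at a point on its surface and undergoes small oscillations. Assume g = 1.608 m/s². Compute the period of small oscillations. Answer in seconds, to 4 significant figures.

3.942 s

I_cm = (2/3)mr² = 0.34119 kg·m². The pivot is at distance d = 0.3798 m from the centre of mass.
By the parallel-axis theorem, I = I_cm + md² = 0.34119 + 0.51179 = 0.85299 kg·m².
T = 2π√(I/(mgd)) = 2π√(0.85299/(3.548 × 1.608 × 0.3798)) = 3.942 s.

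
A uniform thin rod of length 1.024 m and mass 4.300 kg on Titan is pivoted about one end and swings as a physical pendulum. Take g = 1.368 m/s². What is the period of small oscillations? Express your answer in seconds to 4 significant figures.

4.439 s

For a physical pendulum T = 2π√(I/(mgd)), with d = 0.51200 m from pivot to centre of mass.
I_cm = mL²/12 = 4.300 × 1.024²/12 = 0.37574 kg·m²; I = I_cm + md² = 0.37574 + 4.300 × 0.51200² = 1.5030 kg·m².
T = 2π√(1.5030/(4.300 × 1.368 × 0.51200)) = 4.439 s.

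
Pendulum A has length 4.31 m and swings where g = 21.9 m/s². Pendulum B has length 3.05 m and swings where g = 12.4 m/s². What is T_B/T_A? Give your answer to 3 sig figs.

T = 2π√(L/g), so T_B/T_A = √((L_B/g_B)/(L_A/g_A)) = √((3.05/12.4)/(4.31/21.9)) = 1.12.

1.12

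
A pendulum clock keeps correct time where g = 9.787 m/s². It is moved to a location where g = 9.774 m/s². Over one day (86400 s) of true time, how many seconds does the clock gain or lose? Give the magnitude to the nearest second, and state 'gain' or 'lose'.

The clock's period scales as T ∝ 1/√g, so T'/T = √(9.787/9.774) = 1.00066.
In 86400 s of true time the clock registers 86400/1.00066 = 86342.6 s, so it loses 57 s.

lose 57 s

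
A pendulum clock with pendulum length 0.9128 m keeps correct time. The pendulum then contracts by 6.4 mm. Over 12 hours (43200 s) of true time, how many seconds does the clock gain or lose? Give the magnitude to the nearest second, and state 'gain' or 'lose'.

gain 152 s

T ∝ √L, so T'/T = √(0.90640/0.9128) = 0.996488.
In 43200 s of true time the clock registers 43200/0.996488 = 43352.2 s, so it gains 152 s.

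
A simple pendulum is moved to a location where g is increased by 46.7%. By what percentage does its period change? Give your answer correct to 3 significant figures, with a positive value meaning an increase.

-17.4%

T ∝ 1/√g, so T'/T = 1/√(1.467) = 0.8256.
Percentage change in T = (0.8256 − 1) × 100% = -17.4%.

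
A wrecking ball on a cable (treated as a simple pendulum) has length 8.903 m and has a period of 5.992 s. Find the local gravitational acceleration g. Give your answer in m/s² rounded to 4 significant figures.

9.789 m/s²

From T = 2π√(L/g), g = 4π²L/T² = 4π² × 8.903/5.9920² = 9.789 m/s².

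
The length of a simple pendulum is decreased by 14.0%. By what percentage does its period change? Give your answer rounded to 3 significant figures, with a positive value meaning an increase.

T ∝ √L, so T'/T = √(0.8600) = 0.9274.
Percentage change in T = (0.9274 − 1) × 100% = -7.26%.

-7.26%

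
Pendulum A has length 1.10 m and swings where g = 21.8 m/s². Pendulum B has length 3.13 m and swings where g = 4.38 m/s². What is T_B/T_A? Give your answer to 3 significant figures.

T = 2π√(L/g), so T_B/T_A = √((L_B/g_B)/(L_A/g_A)) = √((3.13/4.38)/(1.10/21.8)) = 3.76.

3.76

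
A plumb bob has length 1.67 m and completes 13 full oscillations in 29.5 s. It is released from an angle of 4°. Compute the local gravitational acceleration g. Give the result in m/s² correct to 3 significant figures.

12.8 m/s²

T = 29.5/13 = 2.269 s.
From T = 2π√(L/g), g = 4π²L/T² = 4π² × 1.67/2.269² = 12.8 m/s².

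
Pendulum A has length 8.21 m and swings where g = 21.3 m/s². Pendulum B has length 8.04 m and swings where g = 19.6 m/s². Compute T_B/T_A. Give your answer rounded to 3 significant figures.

T = 2π√(L/g), so T_B/T_A = √((L_B/g_B)/(L_A/g_A)) = √((8.04/19.6)/(8.21/21.3)) = 1.03.

1.03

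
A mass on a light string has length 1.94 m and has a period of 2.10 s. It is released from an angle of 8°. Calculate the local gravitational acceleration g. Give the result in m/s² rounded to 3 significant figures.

17.4 m/s²

From T = 2π√(L/g), g = 4π²L/T² = 4π² × 1.94/2.100² = 17.4 m/s².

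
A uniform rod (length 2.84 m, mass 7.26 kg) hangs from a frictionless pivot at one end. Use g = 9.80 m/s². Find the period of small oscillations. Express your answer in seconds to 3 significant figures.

For a physical pendulum T = 2π√(I/(mgd)), with d = 1.420 m from pivot to centre of mass.
I_cm = mL²/12 = 7.26 × 2.84²/12 = 4.880 kg·m²; I = I_cm + md² = 4.880 + 7.26 × 1.420² = 19.52 kg·m².
T = 2π√(19.52/(7.26 × 9.80 × 1.420)) = 2.76 s.

2.76 s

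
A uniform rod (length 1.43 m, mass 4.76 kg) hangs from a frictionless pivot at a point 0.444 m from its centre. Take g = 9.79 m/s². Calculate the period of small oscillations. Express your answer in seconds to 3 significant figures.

For a physical pendulum T = 2π√(I/(mgd)), with d = 0.4440 m from pivot to centre of mass.
I_cm = mL²/12 = 4.76 × 1.43²/12 = 0.8111 kg·m²; I = I_cm + md² = 0.8111 + 4.76 × 0.4440² = 1.750 kg·m².
T = 2π√(1.750/(4.76 × 9.79 × 0.4440)) = 1.83 s.

1.83 s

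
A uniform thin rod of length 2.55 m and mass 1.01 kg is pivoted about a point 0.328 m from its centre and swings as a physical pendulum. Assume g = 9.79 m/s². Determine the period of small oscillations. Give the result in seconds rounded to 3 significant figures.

2.83 s

For a physical pendulum T = 2π√(I/(mgd)), with d = 0.3280 m from pivot to centre of mass.
I_cm = mL²/12 = 1.01 × 2.55²/12 = 0.5473 kg·m²; I = I_cm + md² = 0.5473 + 1.01 × 0.3280² = 0.6560 kg·m².
T = 2π√(0.6560/(1.01 × 9.79 × 0.3280)) = 2.83 s.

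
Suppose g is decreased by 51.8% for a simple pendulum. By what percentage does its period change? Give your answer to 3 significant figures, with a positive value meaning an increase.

T ∝ 1/√g, so T'/T = 1/√(0.4820) = 1.440.
Percentage change in T = (1.440 − 1) × 100% = 44.0%.

44.0%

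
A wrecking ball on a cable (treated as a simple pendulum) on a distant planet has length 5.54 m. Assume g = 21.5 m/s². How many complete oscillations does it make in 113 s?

35

T = 2π√(L/g) = 2π√(5.54/21.5) = 3.189 s.
Number of complete oscillations = ⌊113/3.189⌋ = ⌊35.43⌋ = 35.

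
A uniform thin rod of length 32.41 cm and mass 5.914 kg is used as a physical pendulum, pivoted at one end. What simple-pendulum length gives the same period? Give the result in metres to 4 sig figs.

The equivalent simple-pendulum length is L_eq = I/(md), where I is about the pivot and d = 0.16205 m.
I_cm = (1/12)mL² = 0.051768 kg·m², so I = I_cm + md² = 0.051768 + 0.15530 = 0.20707 kg·m².
L_eq = 0.20707/(5.914 × 0.16205) = 0.2161 m.

0.2161 m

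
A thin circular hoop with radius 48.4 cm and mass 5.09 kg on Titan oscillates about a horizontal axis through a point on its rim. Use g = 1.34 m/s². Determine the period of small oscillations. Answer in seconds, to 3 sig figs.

I_cm = mr² = 1.192 kg·m². The pivot is at distance d = 0.484 m from the centre of mass.
By the parallel-axis theorem, I = I_cm + md² = 1.192 + 1.192 = 2.385 kg·m².
T = 2π√(I/(mgd)) = 2π√(2.385/(5.09 × 1.34 × 0.484)) = 5.34 s.

5.34 s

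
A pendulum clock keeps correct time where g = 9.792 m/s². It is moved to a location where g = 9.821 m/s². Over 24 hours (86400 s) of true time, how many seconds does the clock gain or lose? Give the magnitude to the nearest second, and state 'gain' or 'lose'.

The clock's period scales as T ∝ 1/√g, so T'/T = √(9.792/9.821) = 0.998522.
In 86400 s of true time the clock registers 86400/0.998522 = 86527.8 s, so it gains 128 s.

gain 128 s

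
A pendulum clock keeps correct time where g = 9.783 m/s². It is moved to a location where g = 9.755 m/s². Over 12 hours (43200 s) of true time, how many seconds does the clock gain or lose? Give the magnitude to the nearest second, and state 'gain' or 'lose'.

The clock's period scales as T ∝ 1/√g, so T'/T = √(9.783/9.755) = 1.00143.
In 43200 s of true time the clock registers 43200/1.00143 = 43138.1 s, so it loses 62 s.

lose 62 s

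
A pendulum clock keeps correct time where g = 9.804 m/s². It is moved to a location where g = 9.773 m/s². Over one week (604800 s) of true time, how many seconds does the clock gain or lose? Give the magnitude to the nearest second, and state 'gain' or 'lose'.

lose 957 s

The clock's period scales as T ∝ 1/√g, so T'/T = √(9.804/9.773) = 1.00158.
In 604800 s of true time the clock registers 604800/1.00158 = 603843.1 s, so it loses 957 s.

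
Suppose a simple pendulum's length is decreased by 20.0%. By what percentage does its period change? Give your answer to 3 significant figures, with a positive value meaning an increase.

T ∝ √L, so T'/T = √(0.8000) = 0.8944.
Percentage change in T = (0.8944 − 1) × 100% = -10.6%.

-10.6%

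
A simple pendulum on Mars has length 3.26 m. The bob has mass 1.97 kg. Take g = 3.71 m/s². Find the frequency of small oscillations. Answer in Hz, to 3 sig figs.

0.170 Hz

T = 2π√(L/g) = 2π√(3.26/3.71) = 5.890 s, so f = 1/T = 0.170 Hz.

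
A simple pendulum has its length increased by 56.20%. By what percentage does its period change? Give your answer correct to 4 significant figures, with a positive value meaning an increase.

24.98%

T ∝ √L, so T'/T = √(1.5620) = 1.2498.
Percentage change in T = (1.2498 − 1) × 100% = 24.98%.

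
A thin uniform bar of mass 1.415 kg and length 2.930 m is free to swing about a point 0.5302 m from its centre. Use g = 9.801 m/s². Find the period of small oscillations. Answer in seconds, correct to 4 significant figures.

For a physical pendulum T = 2π√(I/(mgd)), with d = 0.53020 m from pivot to centre of mass.
I_cm = mL²/12 = 1.415 × 2.930²/12 = 1.0123 kg·m²; I = I_cm + md² = 1.0123 + 1.415 × 0.53020² = 1.4101 kg·m².
T = 2π√(1.4101/(1.415 × 9.801 × 0.53020)) = 2.751 s.

2.751 s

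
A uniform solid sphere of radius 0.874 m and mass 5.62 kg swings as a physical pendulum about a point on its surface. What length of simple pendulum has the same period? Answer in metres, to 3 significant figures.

The equivalent simple-pendulum length is L_eq = I/(md), where I is about the pivot and d = 0.8740 m.
I_cm = (2/5)mR² = 1.717 kg·m², so I = I_cm + md² = 1.717 + 4.293 = 6.010 kg·m².
L_eq = 6.010/(5.62 × 0.8740) = 1.22 m.

1.22 m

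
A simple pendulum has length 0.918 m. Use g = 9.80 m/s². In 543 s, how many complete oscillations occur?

282

T = 2π√(L/g) = 2π√(0.918/9.80) = 1.923 s.
Number of complete oscillations = ⌊543/1.923⌋ = ⌊282.4⌋ = 282.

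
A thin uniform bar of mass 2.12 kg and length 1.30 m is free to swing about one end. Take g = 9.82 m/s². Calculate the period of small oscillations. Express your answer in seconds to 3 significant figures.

1.87 s

For a physical pendulum T = 2π√(I/(mgd)), with d = 0.6500 m from pivot to centre of mass.
I_cm = mL²/12 = 2.12 × 1.30²/12 = 0.2986 kg·m²; I = I_cm + md² = 0.2986 + 2.12 × 0.6500² = 1.194 kg·m².
T = 2π√(1.194/(2.12 × 9.82 × 0.6500)) = 1.87 s.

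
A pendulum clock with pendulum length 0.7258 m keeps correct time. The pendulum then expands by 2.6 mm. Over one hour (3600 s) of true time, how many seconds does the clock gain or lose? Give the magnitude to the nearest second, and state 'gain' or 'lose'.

T ∝ √L, so T'/T = √(0.72840/0.7258) = 1.00179.
In 3600 s of true time the clock registers 3600/1.00179 = 3593.6 s, so it loses 6 s.

lose 6 s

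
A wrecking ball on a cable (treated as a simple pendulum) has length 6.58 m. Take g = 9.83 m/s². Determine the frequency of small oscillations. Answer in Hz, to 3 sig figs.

0.195 Hz

T = 2π√(L/g) = 2π√(6.58/9.83) = 5.141 s, so f = 1/T = 0.195 Hz.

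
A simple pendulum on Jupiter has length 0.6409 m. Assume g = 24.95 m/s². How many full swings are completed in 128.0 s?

127

T = 2π√(L/g) = 2π√(0.6409/24.95) = 1.0070 s.
Number of complete oscillations = ⌊128.0/1.0070⌋ = ⌊127.11⌋ = 127.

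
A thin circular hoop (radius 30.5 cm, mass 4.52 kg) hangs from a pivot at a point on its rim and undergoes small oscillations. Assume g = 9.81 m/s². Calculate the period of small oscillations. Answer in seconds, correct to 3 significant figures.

1.57 s

I_cm = mr² = 0.4205 kg·m². The pivot is at distance d = 0.305 m from the centre of mass.
By the parallel-axis theorem, I = I_cm + md² = 0.4205 + 0.4205 = 0.8409 kg·m².
T = 2π√(I/(mgd)) = 2π√(0.8409/(4.52 × 9.81 × 0.305)) = 1.57 s.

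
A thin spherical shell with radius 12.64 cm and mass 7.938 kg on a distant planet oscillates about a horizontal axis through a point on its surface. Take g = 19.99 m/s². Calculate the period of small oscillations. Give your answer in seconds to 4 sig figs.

0.6450 s

I_cm = (2/3)mr² = 0.084550 kg·m². The pivot is at distance d = 0.1264 m from the centre of mass.
By the parallel-axis theorem, I = I_cm + md² = 0.084550 + 0.12683 = 0.21138 kg·m².
T = 2π√(I/(mgd)) = 2π√(0.21138/(7.938 × 19.99 × 0.1264)) = 0.6450 s.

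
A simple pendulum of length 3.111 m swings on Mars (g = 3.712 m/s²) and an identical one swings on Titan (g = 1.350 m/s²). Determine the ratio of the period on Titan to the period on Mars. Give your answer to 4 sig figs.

T ∝ 1/√g, so T₂/T₁ = √(g₁/g₂) = √(3.712/1.350) = 1.658.

1.658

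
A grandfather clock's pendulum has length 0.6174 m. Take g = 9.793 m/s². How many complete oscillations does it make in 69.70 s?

44

T = 2π√(L/g) = 2π√(0.6174/9.793) = 1.5776 s.
Number of complete oscillations = ⌊69.70/1.5776⌋ = ⌊44.180⌋ = 44.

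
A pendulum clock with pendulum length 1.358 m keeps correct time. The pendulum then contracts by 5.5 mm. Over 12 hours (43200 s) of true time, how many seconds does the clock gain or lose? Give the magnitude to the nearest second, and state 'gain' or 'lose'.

gain 88 s

T ∝ √L, so T'/T = √(1.35250/1.358) = 0.997973.
In 43200 s of true time the clock registers 43200/0.997973 = 43287.7 s, so it gains 88 s.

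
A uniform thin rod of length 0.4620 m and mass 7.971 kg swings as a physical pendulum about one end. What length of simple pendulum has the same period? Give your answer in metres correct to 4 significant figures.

The equivalent simple-pendulum length is L_eq = I/(md), where I is about the pivot and d = 0.23100 m.
I_cm = (1/12)mL² = 0.14178 kg·m², so I = I_cm + md² = 0.14178 + 0.42534 = 0.56712 kg·m².
L_eq = 0.56712/(7.971 × 0.23100) = 0.3080 m.

0.3080 m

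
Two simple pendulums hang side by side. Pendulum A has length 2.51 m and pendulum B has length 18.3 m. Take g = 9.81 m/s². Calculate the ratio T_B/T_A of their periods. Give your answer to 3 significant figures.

2.70

T ∝ √L, so T_B/T_A = √(L_B/L_A) = √(18.3/2.51) = 2.70.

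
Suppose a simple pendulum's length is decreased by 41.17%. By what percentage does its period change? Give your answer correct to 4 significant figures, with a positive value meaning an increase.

T ∝ √L, so T'/T = √(0.58830) = 0.76701.
Percentage change in T = (0.76701 − 1) × 100% = -23.30%.

-23.30%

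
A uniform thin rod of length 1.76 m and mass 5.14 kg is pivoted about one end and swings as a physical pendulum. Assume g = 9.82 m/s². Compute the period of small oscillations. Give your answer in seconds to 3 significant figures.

2.17 s

For a physical pendulum T = 2π√(I/(mgd)), with d = 0.8800 m from pivot to centre of mass.
I_cm = mL²/12 = 5.14 × 1.76²/12 = 1.327 kg·m²; I = I_cm + md² = 1.327 + 5.14 × 0.8800² = 5.307 kg·m².
T = 2π√(5.307/(5.14 × 9.82 × 0.8800)) = 2.17 s.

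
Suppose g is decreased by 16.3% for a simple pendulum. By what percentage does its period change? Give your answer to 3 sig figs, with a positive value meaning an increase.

9.30%

T ∝ 1/√g, so T'/T = 1/√(0.8370) = 1.093.
Percentage change in T = (1.093 − 1) × 100% = 9.30%.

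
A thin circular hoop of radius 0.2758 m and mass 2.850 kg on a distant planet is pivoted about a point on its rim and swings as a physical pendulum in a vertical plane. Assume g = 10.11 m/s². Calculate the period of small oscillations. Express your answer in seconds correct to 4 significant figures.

1.468 s

I_cm = mr² = 0.21679 kg·m². The pivot is at distance d = 0.2758 m from the centre of mass.
By the parallel-axis theorem, I = I_cm + md² = 0.21679 + 0.21679 = 0.43357 kg·m².
T = 2π√(I/(mgd)) = 2π√(0.43357/(2.850 × 10.11 × 0.2758)) = 1.468 s.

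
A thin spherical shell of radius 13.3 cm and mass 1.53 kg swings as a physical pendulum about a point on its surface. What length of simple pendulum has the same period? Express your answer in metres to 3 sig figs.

The equivalent simple-pendulum length is L_eq = I/(md), where I is about the pivot and d = 0.1330 m.
I_cm = (2/3)mR² = 0.01804 kg·m², so I = I_cm + md² = 0.01804 + 0.02706 = 0.04511 kg·m².
L_eq = 0.04511/(1.53 × 0.1330) = 0.222 m.

0.222 m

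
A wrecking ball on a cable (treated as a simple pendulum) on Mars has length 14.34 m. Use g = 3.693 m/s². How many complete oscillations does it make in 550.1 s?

T = 2π√(L/g) = 2π√(14.34/3.693) = 12.381 s.
Number of complete oscillations = ⌊550.1/12.381⌋ = ⌊44.430⌋ = 44.

44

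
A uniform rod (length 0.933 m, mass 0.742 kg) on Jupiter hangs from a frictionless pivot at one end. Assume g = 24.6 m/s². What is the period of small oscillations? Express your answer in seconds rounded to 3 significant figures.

0.999 s

For a physical pendulum T = 2π√(I/(mgd)), with d = 0.4665 m from pivot to centre of mass.
I_cm = mL²/12 = 0.742 × 0.933²/12 = 0.05383 kg·m²; I = I_cm + md² = 0.05383 + 0.742 × 0.4665² = 0.2153 kg·m².
T = 2π√(0.2153/(0.742 × 24.6 × 0.4665)) = 0.999 s.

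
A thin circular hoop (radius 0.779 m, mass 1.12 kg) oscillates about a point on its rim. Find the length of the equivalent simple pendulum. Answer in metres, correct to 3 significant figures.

1.56 m

The equivalent simple-pendulum length is L_eq = I/(md), where I is about the pivot and d = 0.7790 m.
I_cm = mR² = 0.6797 kg·m², so I = I_cm + md² = 0.6797 + 0.6797 = 1.359 kg·m².
L_eq = 1.359/(1.12 × 0.7790) = 1.56 m.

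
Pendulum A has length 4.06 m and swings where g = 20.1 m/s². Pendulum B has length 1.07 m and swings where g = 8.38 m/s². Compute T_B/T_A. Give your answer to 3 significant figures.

0.795

T = 2π√(L/g), so T_B/T_A = √((L_B/g_B)/(L_A/g_A)) = √((1.07/8.38)/(4.06/20.1)) = 0.795.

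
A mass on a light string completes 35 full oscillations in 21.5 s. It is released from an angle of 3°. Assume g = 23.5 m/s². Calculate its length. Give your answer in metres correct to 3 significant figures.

0.225 m

T = 21.5/35 = 0.6143 s.
From T = 2π√(L/g), L = gT²/(4π²) = 23.5 × 0.6143²/(4π²) = 0.225 m.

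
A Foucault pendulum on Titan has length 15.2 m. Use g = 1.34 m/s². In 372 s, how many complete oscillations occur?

17

T = 2π√(L/g) = 2π√(15.2/1.34) = 21.16 s.
Number of complete oscillations = ⌊372/21.16⌋ = ⌊17.58⌋ = 17.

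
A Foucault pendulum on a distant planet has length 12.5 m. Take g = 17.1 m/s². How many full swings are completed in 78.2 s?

T = 2π√(L/g) = 2π√(12.5/17.1) = 5.372 s.
Number of complete oscillations = ⌊78.2/5.372⌋ = ⌊14.56⌋ = 14.

14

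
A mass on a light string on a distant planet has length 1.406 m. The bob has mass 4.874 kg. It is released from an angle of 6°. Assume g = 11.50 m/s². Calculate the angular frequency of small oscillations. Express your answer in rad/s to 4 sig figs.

ω = √(g/L) = √(11.50/1.406) = 2.860 rad/s.

2.860 rad/s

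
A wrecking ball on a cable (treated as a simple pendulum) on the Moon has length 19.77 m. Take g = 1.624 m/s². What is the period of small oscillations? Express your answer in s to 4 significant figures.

T = 2π√(L/g) = 2π√(19.77/1.624) = 2π × 3.4891 = 21.92 s.

21.92 s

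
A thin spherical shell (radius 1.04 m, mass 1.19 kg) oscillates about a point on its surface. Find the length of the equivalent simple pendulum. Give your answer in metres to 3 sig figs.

The equivalent simple-pendulum length is L_eq = I/(md), where I is about the pivot and d = 1.040 m.
I_cm = (2/3)mR² = 0.8581 kg·m², so I = I_cm + md² = 0.8581 + 1.287 = 2.145 kg·m².
L_eq = 2.145/(1.19 × 1.040) = 1.73 m.

1.73 m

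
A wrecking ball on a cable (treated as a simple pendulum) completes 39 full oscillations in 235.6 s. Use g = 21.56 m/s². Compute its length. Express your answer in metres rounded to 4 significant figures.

T = 235.6/39 = 6.0410 s.
From T = 2π√(L/g), L = gT²/(4π²) = 21.56 × 6.0410²/(4π²) = 19.93 m.

19.93 m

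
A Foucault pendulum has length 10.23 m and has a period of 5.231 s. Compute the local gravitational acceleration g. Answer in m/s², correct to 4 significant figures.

14.76 m/s²

From T = 2π√(L/g), g = 4π²L/T² = 4π² × 10.23/5.2310² = 14.76 m/s².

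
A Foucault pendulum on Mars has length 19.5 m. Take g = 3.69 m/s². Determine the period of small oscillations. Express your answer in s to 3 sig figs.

14.4 s

T = 2π√(L/g) = 2π√(19.5/3.69) = 2π × 2.299 = 14.4 s.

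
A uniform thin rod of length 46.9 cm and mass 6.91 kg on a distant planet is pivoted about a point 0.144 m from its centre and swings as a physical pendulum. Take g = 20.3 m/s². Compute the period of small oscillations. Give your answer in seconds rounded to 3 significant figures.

For a physical pendulum T = 2π√(I/(mgd)), with d = 0.1440 m from pivot to centre of mass.
I_cm = mL²/12 = 6.91 × 0.469²/12 = 0.1267 kg·m²; I = I_cm + md² = 0.1267 + 6.91 × 0.1440² = 0.2699 kg·m².
T = 2π√(0.2699/(6.91 × 20.3 × 0.1440)) = 0.726 s.

0.726 s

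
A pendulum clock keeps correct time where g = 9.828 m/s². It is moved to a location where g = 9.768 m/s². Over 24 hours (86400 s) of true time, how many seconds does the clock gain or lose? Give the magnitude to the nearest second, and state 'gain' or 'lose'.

lose 264 s

The clock's period scales as T ∝ 1/√g, so T'/T = √(9.828/9.768) = 1.00307.
In 86400 s of true time the clock registers 86400/1.00307 = 86135.9 s, so it loses 264 s.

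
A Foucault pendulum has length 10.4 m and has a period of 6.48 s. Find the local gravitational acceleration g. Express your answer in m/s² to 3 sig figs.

9.78 m/s²

From T = 2π√(L/g), g = 4π²L/T² = 4π² × 10.4/6.480² = 9.78 m/s².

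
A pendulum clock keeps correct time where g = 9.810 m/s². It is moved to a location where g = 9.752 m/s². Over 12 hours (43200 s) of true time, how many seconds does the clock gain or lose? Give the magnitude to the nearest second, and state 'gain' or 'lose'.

lose 128 s

The clock's period scales as T ∝ 1/√g, so T'/T = √(9.810/9.752) = 1.00297.
In 43200 s of true time the clock registers 43200/1.00297 = 43072.1 s, so it loses 128 s.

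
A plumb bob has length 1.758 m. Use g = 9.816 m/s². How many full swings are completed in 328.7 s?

T = 2π√(L/g) = 2π√(1.758/9.816) = 2.6590 s.
Number of complete oscillations = ⌊328.7/2.6590⌋ = ⌊123.62⌋ = 123.

123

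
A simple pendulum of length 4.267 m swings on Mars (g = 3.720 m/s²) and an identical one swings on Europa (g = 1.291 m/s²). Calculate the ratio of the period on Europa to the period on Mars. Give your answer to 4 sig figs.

1.697

T ∝ 1/√g, so T₂/T₁ = √(g₁/g₂) = √(3.720/1.291) = 1.697.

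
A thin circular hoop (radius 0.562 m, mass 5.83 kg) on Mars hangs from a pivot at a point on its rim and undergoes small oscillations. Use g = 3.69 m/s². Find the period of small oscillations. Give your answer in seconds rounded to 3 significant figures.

I_cm = mr² = 1.841 kg·m². The pivot is at distance d = 0.562 m from the centre of mass.
By the parallel-axis theorem, I = I_cm + md² = 1.841 + 1.841 = 3.683 kg·m².
T = 2π√(I/(mgd)) = 2π√(3.683/(5.83 × 3.69 × 0.562)) = 3.47 s.

3.47 s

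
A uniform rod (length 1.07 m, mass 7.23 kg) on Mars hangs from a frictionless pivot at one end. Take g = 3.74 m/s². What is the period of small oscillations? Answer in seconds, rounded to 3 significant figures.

2.74 s

For a physical pendulum T = 2π√(I/(mgd)), with d = 0.5350 m from pivot to centre of mass.
I_cm = mL²/12 = 7.23 × 1.07²/12 = 0.6898 kg·m²; I = I_cm + md² = 0.6898 + 7.23 × 0.5350² = 2.759 kg·m².
T = 2π√(2.759/(7.23 × 3.74 × 0.5350)) = 2.74 s.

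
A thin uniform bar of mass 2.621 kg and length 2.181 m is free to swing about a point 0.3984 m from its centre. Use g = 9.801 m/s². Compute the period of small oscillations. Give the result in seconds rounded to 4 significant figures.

For a physical pendulum T = 2π√(I/(mgd)), with d = 0.39840 m from pivot to centre of mass.
I_cm = mL²/12 = 2.621 × 2.181²/12 = 1.0390 kg·m²; I = I_cm + md² = 1.0390 + 2.621 × 0.39840² = 1.4550 kg·m².
T = 2π√(1.4550/(2.621 × 9.801 × 0.39840)) = 2.369 s.

2.369 s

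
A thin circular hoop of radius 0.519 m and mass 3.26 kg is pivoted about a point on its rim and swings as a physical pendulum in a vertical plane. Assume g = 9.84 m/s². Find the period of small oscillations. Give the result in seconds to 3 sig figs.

2.04 s

I_cm = mr² = 0.8781 kg·m². The pivot is at distance d = 0.519 m from the centre of mass.
By the parallel-axis theorem, I = I_cm + md² = 0.8781 + 0.8781 = 1.756 kg·m².
T = 2π√(I/(mgd)) = 2π√(1.756/(3.26 × 9.84 × 0.519)) = 2.04 s.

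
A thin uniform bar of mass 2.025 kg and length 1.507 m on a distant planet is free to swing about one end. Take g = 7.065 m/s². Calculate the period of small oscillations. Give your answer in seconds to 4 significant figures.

For a physical pendulum T = 2π√(I/(mgd)), with d = 0.75350 m from pivot to centre of mass.
I_cm = mL²/12 = 2.025 × 1.507²/12 = 0.38324 kg·m²; I = I_cm + md² = 0.38324 + 2.025 × 0.75350² = 1.5330 kg·m².
T = 2π√(1.5330/(2.025 × 7.065 × 0.75350)) = 2.369 s.

2.369 s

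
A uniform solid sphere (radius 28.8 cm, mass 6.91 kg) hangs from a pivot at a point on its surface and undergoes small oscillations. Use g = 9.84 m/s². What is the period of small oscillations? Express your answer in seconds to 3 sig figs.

1.27 s

I_cm = (2/5)mr² = 0.2293 kg·m². The pivot is at distance d = 0.288 m from the centre of mass.
By the parallel-axis theorem, I = I_cm + md² = 0.2293 + 0.5731 = 0.8024 kg·m².
T = 2π√(I/(mgd)) = 2π√(0.8024/(6.91 × 9.84 × 0.288)) = 1.27 s.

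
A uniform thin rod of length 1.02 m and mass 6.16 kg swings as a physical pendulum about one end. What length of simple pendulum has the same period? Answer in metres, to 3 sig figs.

0.680 m

The equivalent simple-pendulum length is L_eq = I/(md), where I is about the pivot and d = 0.5100 m.
I_cm = (1/12)mL² = 0.5341 kg·m², so I = I_cm + md² = 0.5341 + 1.602 = 2.136 kg·m².
L_eq = 2.136/(6.16 × 0.5100) = 0.680 m.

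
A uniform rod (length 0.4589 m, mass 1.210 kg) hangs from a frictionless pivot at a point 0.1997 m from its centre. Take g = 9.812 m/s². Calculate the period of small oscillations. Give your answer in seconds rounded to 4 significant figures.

For a physical pendulum T = 2π√(I/(mgd)), with d = 0.19970 m from pivot to centre of mass.
I_cm = mL²/12 = 1.210 × 0.4589²/12 = 0.021234 kg·m²; I = I_cm + md² = 0.021234 + 1.210 × 0.19970² = 0.069489 kg·m².
T = 2π√(0.069489/(1.210 × 9.812 × 0.19970)) = 1.076 s.

1.076 s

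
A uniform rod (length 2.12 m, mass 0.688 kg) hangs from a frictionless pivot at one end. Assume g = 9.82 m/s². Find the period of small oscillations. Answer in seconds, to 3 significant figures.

2.38 s

For a physical pendulum T = 2π√(I/(mgd)), with d = 1.060 m from pivot to centre of mass.
I_cm = mL²/12 = 0.688 × 2.12²/12 = 0.2577 kg·m²; I = I_cm + md² = 0.2577 + 0.688 × 1.060² = 1.031 kg·m².
T = 2π√(1.031/(0.688 × 9.82 × 1.060)) = 2.38 s.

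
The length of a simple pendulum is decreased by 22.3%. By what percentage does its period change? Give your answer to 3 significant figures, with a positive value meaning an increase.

-11.9%

T ∝ √L, so T'/T = √(0.7770) = 0.8815.
Percentage change in T = (0.8815 − 1) × 100% = -11.9%.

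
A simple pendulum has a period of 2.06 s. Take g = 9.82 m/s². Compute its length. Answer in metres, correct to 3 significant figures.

From T = 2π√(L/g), L = gT²/(4π²) = 9.82 × 2.060²/(4π²) = 1.06 m.

1.06 m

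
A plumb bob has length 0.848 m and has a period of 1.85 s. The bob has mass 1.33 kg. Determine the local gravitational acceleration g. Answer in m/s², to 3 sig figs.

From T = 2π√(L/g), g = 4π²L/T² = 4π² × 0.848/1.850² = 9.78 m/s².

9.78 m/s²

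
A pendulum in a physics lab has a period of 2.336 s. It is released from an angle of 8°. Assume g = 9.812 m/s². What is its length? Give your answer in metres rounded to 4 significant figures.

From T = 2π√(L/g), L = gT²/(4π²) = 9.812 × 2.3360²/(4π²) = 1.356 m.

1.356 m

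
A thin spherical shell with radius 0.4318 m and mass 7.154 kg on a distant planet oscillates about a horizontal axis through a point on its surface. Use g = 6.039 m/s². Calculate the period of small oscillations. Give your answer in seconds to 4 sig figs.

I_cm = (2/3)mr² = 0.88925 kg·m². The pivot is at distance d = 0.4318 m from the centre of mass.
By the parallel-axis theorem, I = I_cm + md² = 0.88925 + 1.3339 = 2.2231 kg·m².
T = 2π√(I/(mgd)) = 2π√(2.2231/(7.154 × 6.039 × 0.4318)) = 2.169 s.

2.169 s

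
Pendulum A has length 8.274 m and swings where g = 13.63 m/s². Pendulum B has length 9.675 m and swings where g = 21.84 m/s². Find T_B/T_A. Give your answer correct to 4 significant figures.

T = 2π√(L/g), so T_B/T_A = √((L_B/g_B)/(L_A/g_A)) = √((9.675/21.84)/(8.274/13.63)) = 0.8543.

0.8543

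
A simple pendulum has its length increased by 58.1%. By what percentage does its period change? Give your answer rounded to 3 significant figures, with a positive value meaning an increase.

T ∝ √L, so T'/T = √(1.581) = 1.257.
Percentage change in T = (1.257 − 1) × 100% = 25.7%.

25.7%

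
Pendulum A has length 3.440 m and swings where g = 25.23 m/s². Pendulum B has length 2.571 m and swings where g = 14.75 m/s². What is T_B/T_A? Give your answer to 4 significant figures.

T = 2π√(L/g), so T_B/T_A = √((L_B/g_B)/(L_A/g_A)) = √((2.571/14.75)/(3.440/25.23)) = 1.131.

1.131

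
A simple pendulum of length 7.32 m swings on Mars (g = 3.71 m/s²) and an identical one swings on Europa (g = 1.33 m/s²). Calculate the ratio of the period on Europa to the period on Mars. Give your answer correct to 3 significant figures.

T ∝ 1/√g, so T₂/T₁ = √(g₁/g₂) = √(3.71/1.33) = 1.67.

1.67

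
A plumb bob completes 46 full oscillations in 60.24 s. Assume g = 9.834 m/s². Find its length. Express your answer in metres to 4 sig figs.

T = 60.24/46 = 1.3096 s.
From T = 2π√(L/g), L = gT²/(4π²) = 9.834 × 1.3096²/(4π²) = 0.4272 m.

0.4272 m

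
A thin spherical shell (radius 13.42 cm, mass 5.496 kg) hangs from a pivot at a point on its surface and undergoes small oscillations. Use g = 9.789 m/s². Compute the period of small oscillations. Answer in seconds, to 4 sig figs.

0.9498 s

I_cm = (2/3)mr² = 0.065987 kg·m². The pivot is at distance d = 0.1342 m from the centre of mass.
By the parallel-axis theorem, I = I_cm + md² = 0.065987 + 0.098981 = 0.16497 kg·m².
T = 2π√(I/(mgd)) = 2π√(0.16497/(5.496 × 9.789 × 0.1342)) = 0.9498 s.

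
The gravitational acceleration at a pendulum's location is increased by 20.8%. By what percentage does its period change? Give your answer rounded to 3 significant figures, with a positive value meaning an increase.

T ∝ 1/√g, so T'/T = 1/√(1.208) = 0.9098.
Percentage change in T = (0.9098 − 1) × 100% = -9.02%.

-9.02%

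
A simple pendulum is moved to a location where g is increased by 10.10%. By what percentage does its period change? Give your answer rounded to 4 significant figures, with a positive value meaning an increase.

-4.697%

T ∝ 1/√g, so T'/T = 1/√(1.1010) = 0.95303.
Percentage change in T = (0.95303 − 1) × 100% = -4.697%.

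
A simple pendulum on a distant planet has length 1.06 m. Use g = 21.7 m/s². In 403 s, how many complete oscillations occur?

290

T = 2π√(L/g) = 2π√(1.06/21.7) = 1.389 s.
Number of complete oscillations = ⌊403/1.389⌋ = ⌊290.2⌋ = 290.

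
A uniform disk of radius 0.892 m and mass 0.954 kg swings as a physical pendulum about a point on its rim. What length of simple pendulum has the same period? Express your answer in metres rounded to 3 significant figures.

The equivalent simple-pendulum length is L_eq = I/(md), where I is about the pivot and d = 0.8920 m.
I_cm = ½mR² = 0.3795 kg·m², so I = I_cm + md² = 0.3795 + 0.7591 = 1.139 kg·m².
L_eq = 1.139/(0.954 × 0.8920) = 1.34 m.

1.34 m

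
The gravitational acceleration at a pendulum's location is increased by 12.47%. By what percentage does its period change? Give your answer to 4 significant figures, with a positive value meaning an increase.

-5.707%

T ∝ 1/√g, so T'/T = 1/√(1.1247) = 0.94293.
Percentage change in T = (0.94293 − 1) × 100% = -5.707%.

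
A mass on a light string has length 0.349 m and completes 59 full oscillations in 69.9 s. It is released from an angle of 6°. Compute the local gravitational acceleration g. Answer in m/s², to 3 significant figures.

9.82 m/s²

T = 69.9/59 = 1.185 s.
From T = 2π√(L/g), g = 4π²L/T² = 4π² × 0.349/1.185² = 9.82 m/s².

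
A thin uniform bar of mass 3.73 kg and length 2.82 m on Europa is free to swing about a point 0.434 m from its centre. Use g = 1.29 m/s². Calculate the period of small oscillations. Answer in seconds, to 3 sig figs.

7.75 s

For a physical pendulum T = 2π√(I/(mgd)), with d = 0.4340 m from pivot to centre of mass.
I_cm = mL²/12 = 3.73 × 2.82²/12 = 2.472 kg·m²; I = I_cm + md² = 2.472 + 3.73 × 0.4340² = 3.174 kg·m².
T = 2π√(3.174/(3.73 × 1.29 × 0.4340)) = 7.75 s.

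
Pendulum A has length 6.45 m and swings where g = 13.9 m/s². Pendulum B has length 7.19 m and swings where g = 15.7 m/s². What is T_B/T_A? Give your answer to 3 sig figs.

T = 2π√(L/g), so T_B/T_A = √((L_B/g_B)/(L_A/g_A)) = √((7.19/15.7)/(6.45/13.9)) = 0.993.

0.993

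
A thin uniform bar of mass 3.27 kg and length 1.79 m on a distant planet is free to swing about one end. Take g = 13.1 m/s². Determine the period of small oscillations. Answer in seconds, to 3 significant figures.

1.90 s

For a physical pendulum T = 2π√(I/(mgd)), with d = 0.8950 m from pivot to centre of mass.
I_cm = mL²/12 = 3.27 × 1.79²/12 = 0.8731 kg·m²; I = I_cm + md² = 0.8731 + 3.27 × 0.8950² = 3.492 kg·m².
T = 2π√(3.492/(3.27 × 13.1 × 0.8950)) = 1.90 s.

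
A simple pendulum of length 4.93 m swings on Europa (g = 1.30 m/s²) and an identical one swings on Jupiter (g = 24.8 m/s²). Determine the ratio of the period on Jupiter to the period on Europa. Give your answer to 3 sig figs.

T ∝ 1/√g, so T₂/T₁ = √(g₁/g₂) = √(1.30/24.8) = 0.229.

0.229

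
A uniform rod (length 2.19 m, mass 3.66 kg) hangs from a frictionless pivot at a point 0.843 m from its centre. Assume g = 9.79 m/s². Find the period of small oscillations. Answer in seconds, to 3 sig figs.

For a physical pendulum T = 2π√(I/(mgd)), with d = 0.8430 m from pivot to centre of mass.
I_cm = mL²/12 = 3.66 × 2.19²/12 = 1.463 kg·m²; I = I_cm + md² = 1.463 + 3.66 × 0.8430² = 4.064 kg·m².
T = 2π√(4.064/(3.66 × 9.79 × 0.8430)) = 2.30 s.

2.30 s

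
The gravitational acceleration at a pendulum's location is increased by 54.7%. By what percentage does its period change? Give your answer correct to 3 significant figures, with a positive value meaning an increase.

T ∝ 1/√g, so T'/T = 1/√(1.547) = 0.8040.
Percentage change in T = (0.8040 − 1) × 100% = -19.6%.

-19.6%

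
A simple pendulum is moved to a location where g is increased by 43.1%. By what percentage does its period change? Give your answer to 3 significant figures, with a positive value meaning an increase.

T ∝ 1/√g, so T'/T = 1/√(1.431) = 0.8359.
Percentage change in T = (0.8359 − 1) × 100% = -16.4%.

-16.4%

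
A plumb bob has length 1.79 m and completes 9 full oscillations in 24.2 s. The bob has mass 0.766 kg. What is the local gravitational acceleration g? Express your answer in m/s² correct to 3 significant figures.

9.77 m/s²

T = 24.2/9 = 2.689 s.
From T = 2π√(L/g), g = 4π²L/T² = 4π² × 1.79/2.689² = 9.77 m/s².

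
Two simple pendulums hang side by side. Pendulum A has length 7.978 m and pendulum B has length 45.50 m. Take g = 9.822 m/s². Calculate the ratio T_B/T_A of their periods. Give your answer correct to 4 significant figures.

2.388

T ∝ √L, so T_B/T_A = √(L_B/L_A) = √(45.50/7.978) = 2.388.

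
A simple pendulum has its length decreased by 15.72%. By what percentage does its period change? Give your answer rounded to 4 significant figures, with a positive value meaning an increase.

-8.196%

T ∝ √L, so T'/T = √(0.84280) = 0.91804.
Percentage change in T = (0.91804 − 1) × 100% = -8.196%.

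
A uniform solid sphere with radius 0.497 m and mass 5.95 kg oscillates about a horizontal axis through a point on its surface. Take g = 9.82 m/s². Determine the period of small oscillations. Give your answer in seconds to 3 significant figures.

I_cm = (2/5)mr² = 0.5879 kg·m². The pivot is at distance d = 0.497 m from the centre of mass.
By the parallel-axis theorem, I = I_cm + md² = 0.5879 + 1.470 = 2.058 kg·m².
T = 2π√(I/(mgd)) = 2π√(2.058/(5.95 × 9.82 × 0.497)) = 1.67 s.

1.67 s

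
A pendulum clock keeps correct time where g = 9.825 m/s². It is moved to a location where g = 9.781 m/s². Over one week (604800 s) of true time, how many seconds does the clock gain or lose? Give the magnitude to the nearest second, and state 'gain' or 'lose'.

lose 1356 s

The clock's period scales as T ∝ 1/√g, so T'/T = √(9.825/9.781) = 1.00225.
In 604800 s of true time the clock registers 604800/1.00225 = 603444.2 s, so it loses 1356 s.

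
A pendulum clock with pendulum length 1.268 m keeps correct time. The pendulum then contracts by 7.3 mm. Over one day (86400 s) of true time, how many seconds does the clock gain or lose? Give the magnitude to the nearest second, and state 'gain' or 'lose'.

T ∝ √L, so T'/T = √(1.26070/1.268) = 0.997117.
In 86400 s of true time the clock registers 86400/0.997117 = 86649.8 s, so it gains 250 s.

gain 250 s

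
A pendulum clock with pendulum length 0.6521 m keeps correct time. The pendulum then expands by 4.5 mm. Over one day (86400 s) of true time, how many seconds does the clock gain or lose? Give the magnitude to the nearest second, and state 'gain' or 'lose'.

T ∝ √L, so T'/T = √(0.65660/0.6521) = 1.00344.
In 86400 s of true time the clock registers 86400/1.00344 = 86103.4 s, so it loses 297 s.

lose 297 s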